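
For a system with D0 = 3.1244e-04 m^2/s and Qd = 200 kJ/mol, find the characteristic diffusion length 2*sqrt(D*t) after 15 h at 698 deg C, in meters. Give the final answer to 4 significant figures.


Step 1: D = D0 * exp(-Qd/(R*T))
T = 971.15 K
D = 3.1244e-04 * exp(-200e3 / (8.314 * 971.15)) = 5.45887e-15 m^2/s
Step 2: L = 2*sqrt(D*t)
t = 15 h = 54000 s
L = 2*sqrt(5.45887e-15 * 54000) = 3.434e-05 m


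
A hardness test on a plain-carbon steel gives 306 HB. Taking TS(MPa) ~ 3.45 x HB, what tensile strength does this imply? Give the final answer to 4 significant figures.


TS (MPa) = 3.45 * HB
TS = 3.45 * 306
TS = 1056 MPa


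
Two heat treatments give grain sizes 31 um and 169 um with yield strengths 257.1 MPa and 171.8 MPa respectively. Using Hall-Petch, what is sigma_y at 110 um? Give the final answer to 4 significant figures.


sigma_y = sigma0 + k / sqrt(d)
1/sqrt(d1) = 1/sqrt(3.1e-05) = 179.605;  1/sqrt(d2) = 76.9231
k = (sigma1 - sigma2) / (1/sqrt(d1) - 1/sqrt(d2)) = (257.1 - 171.8) / (179.605 - 76.9231) = 0.830718 MPa*m^0.5
sigma0 = sigma1 - k/sqrt(d1) = 257.1 - 0.830718*179.605 = 107.899 MPa
sigma_y(d3) = 107.899 + 0.830718 / sqrt(1.1e-04) = 187.1 MPa


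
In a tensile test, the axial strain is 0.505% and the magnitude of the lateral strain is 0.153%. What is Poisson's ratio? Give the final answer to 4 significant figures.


nu = -epsilon_lat / epsilon_axial
Lateral strain is contraction (negative), so using magnitudes:
nu = 0.153 / 0.505
nu = 0.303


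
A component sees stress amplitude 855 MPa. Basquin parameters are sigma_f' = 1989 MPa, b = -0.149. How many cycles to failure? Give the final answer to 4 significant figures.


sigma_a = sigma_f' * (2*Nf)^b
2*Nf = (sigma_a / sigma_f')^(1/b)
2*Nf = (855 / 1989)^(1/-0.149)
2*Nf = 288.977
Nf = 144.5 cycles


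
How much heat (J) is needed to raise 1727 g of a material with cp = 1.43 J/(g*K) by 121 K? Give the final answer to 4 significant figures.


Q = m * cp * dT
Q = 1727 * 1.43 * 121
Q = 298800 J


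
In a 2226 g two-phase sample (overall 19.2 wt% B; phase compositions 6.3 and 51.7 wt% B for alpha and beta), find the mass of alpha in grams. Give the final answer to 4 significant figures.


f_alpha = (C_beta - C0) / (C_beta - C_alpha)
f_alpha = (51.7 - 19.2) / (51.7 - 6.3) = 0.715859
m_alpha = f_alpha * m_total = 0.715859 * 2226 = 1594 g


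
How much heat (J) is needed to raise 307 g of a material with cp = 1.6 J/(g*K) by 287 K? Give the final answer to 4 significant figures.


Q = m * cp * dT
Q = 307 * 1.6 * 287
Q = 141000 J


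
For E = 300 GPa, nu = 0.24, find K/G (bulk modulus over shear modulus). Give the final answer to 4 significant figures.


G = E / (2*(1+nu))
G = 300 / (2*(1+0.24)) = 120.968 GPa
K = E / (3*(1-2*nu))
K = 300 / (3*(1-2*0.24)) = 192.308 GPa
K/G = 192.308 / 120.968 = 1.59


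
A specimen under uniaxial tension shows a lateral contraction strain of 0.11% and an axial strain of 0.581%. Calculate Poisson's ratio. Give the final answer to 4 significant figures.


nu = -epsilon_lat / epsilon_axial
Lateral strain is contraction (negative), so using magnitudes:
nu = 0.11 / 0.581
nu = 0.1893


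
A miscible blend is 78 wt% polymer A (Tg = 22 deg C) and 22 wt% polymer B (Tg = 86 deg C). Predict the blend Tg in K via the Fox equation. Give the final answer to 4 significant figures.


1/Tg = w1/Tg1 + w2/Tg2 (in Kelvin)
Tg1 = 295.15 K, Tg2 = 359.15 K
1/Tg = 0.78/295.15 + 0.22/359.15
Tg = 307.2 K


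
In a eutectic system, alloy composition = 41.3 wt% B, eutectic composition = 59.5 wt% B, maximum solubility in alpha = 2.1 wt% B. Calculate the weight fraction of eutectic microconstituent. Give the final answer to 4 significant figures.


f_primary = (C_e - C0) / (C_e - C_alpha_max)
f_primary = (59.5 - 41.3) / (59.5 - 2.1)
f_primary = 0.317073
f_eutectic = 1 - 0.317073 = 0.6829


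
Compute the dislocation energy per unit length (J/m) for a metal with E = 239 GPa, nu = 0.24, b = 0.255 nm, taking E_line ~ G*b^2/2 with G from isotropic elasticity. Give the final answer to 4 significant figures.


Step 1: G = E / (2*(1+nu))
G = 239 / (2*(1+0.24)) = 96.371 GPa = 9.6371e+10 Pa
Step 2: E_line = G*b^2/2
b = 0.255 nm = 2.55e-10 m
E_line = 0.5 * 9.6371e+10 * (2.55e-10)^2 = 3.133e-09 J/m


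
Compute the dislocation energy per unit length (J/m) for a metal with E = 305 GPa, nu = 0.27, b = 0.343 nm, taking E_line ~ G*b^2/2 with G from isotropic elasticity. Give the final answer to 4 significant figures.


Step 1: G = E / (2*(1+nu))
G = 305 / (2*(1+0.27)) = 120.079 GPa = 1.20079e+11 Pa
Step 2: E_line = G*b^2/2
b = 0.343 nm = 3.43e-10 m
E_line = 0.5 * 1.20079e+11 * (3.43e-10)^2 = 7.064e-09 J/m


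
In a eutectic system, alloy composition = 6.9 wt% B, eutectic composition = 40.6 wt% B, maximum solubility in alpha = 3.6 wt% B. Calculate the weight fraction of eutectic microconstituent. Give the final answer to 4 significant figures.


f_primary = (C_e - C0) / (C_e - C_alpha_max)
f_primary = (40.6 - 6.9) / (40.6 - 3.6)
f_primary = 0.910811
f_eutectic = 1 - 0.910811 = 0.08919


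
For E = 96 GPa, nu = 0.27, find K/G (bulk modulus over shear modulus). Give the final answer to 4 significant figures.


G = E / (2*(1+nu))
G = 96 / (2*(1+0.27)) = 37.7953 GPa
K = E / (3*(1-2*nu))
K = 96 / (3*(1-2*0.27)) = 69.5652 GPa
K/G = 69.5652 / 37.7953 = 1.841


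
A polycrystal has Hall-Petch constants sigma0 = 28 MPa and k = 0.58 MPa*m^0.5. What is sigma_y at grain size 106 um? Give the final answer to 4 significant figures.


sigma_y = sigma0 + k / sqrt(d)
d = 106 um = 1.06e-04 m
sigma_y = 28 + 0.58 / sqrt(1.06e-04)
sigma_y = 84.33 MPa


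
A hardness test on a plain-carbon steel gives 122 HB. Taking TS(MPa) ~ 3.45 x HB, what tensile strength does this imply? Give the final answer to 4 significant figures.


TS (MPa) = 3.45 * HB
TS = 3.45 * 122
TS = 420.9 MPa


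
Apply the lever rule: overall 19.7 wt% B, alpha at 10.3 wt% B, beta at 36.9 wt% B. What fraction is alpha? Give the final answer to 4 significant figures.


f_alpha = (C_beta - C0) / (C_beta - C_alpha)
f_alpha = (36.9 - 19.7) / (36.9 - 10.3)
f_alpha = 0.6466


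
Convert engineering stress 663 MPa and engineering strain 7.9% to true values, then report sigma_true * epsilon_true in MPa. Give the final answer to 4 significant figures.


sigma_true = sigma_eng * (1 + epsilon_eng)
sigma_true = 663 * (1 + 0.079) = 715.377 MPa
epsilon_true = ln(1 + epsilon_eng)
epsilon_true = ln(1 + 0.079) = 0.0760347
sigma_true * epsilon_true = 715.377 * 0.0760347 = 54.39 MPa


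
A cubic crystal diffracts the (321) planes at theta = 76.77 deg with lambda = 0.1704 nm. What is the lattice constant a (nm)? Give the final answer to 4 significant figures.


d = lambda / (2*sin(theta))
d = 0.1704 / (2*sin(76.77 deg))
d = 0.0875229 nm
a = d * sqrt(h^2+k^2+l^2) = 0.0875229 * sqrt(14)
a = 0.3275 nm


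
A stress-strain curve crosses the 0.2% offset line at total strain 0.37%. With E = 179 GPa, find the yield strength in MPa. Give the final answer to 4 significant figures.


Offset strain = 0.002
Elastic strain at yield = total_strain - offset = 3.7e-03 - 0.002 = 1.7e-03
sigma_y = E * elastic_strain = 179000 * 1.7e-03
sigma_y = 304.3 MPa


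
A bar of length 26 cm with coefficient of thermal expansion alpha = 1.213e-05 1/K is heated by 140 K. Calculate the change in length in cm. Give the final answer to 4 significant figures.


dL = L0 * alpha * dT
dL = 26 * 1.213e-05 * 140
dL = 0.04415 cm


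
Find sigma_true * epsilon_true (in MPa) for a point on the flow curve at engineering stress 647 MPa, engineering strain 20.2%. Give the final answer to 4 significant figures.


sigma_true = sigma_eng * (1 + epsilon_eng)
sigma_true = 647 * (1 + 0.202) = 777.694 MPa
epsilon_true = ln(1 + epsilon_eng)
epsilon_true = ln(1 + 0.202) = 0.183987
sigma_true * epsilon_true = 777.694 * 0.183987 = 143.1 MPa


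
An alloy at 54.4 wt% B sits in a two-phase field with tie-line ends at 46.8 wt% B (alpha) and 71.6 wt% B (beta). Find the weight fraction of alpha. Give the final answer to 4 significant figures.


f_alpha = (C_beta - C0) / (C_beta - C_alpha)
f_alpha = (71.6 - 54.4) / (71.6 - 46.8)
f_alpha = 0.6935


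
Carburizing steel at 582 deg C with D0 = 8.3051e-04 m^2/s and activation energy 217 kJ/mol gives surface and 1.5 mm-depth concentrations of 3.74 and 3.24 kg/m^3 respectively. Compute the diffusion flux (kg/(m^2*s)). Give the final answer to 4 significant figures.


Step 1: D = D0 * exp(-Qd/(R*T))
T = 582 + 273.15 = 855.15 K
D = 8.3051e-04 * exp(-217e3 / (8.314 * 855.15)) = 4.61295e-17 m^2/s
Step 2: J = D * (C1 - C2) / dx
J = 4.61295e-17 * (3.74 - 3.24) / 1.5e-03
J = 1.538e-14 kg/(m^2*s)


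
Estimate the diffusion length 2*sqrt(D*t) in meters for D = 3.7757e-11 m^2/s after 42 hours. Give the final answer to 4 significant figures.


t = 42 hr = 151200 s
Diffusion length = 2*sqrt(D*t)
= 2*sqrt(3.7757e-11 * 151200)
= 4.779e-03 m


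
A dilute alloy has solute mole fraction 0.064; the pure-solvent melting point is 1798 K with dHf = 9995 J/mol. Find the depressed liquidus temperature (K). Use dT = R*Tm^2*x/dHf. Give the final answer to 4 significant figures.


dT = R*Tm^2*x / dHf
dT = 8.314 * 1798^2 * 0.064 / 9995
dT = 172.102 K
T_new = 1798 - 172.102 = 1626 K


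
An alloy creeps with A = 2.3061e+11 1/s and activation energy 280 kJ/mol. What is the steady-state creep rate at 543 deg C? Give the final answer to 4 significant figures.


rate = A * exp(-Q / (R*T))
T = 543 + 273.15 = 816.15 K
rate = 2.3061e+11 * exp(-280e3 / (8.314 * 816.15))
rate = 2.766e-07 1/s


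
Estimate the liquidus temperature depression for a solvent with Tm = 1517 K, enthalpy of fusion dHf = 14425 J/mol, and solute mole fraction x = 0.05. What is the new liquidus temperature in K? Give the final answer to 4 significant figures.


dT = R*Tm^2*x / dHf
dT = 8.314 * 1517^2 * 0.05 / 14425
dT = 66.3186 K
T_new = 1517 - 66.3186 = 1451 K


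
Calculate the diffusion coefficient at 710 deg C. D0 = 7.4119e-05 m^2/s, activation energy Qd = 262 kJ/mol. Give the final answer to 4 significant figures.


D = D0 * exp(-Qd / (R*T))
T = 983.15 K
D = 7.4119e-05 * exp(-262e3 / (8.314 * 983.15))
D = 8.9e-19 m^2/s


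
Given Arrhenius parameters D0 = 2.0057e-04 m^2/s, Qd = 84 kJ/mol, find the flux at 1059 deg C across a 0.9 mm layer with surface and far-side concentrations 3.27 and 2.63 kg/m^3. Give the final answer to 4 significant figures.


Step 1: D = D0 * exp(-Qd/(R*T))
T = 1059 + 273.15 = 1332.15 K
D = 2.0057e-04 * exp(-84e3 / (8.314 * 1332.15)) = 1.01963e-07 m^2/s
Step 2: J = D * (C1 - C2) / dx
J = 1.01963e-07 * (3.27 - 2.63) / 9e-04
J = 7.251e-05 kg/(m^2*s)


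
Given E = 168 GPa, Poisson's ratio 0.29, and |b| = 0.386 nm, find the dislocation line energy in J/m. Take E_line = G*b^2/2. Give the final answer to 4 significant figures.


Step 1: G = E / (2*(1+nu))
G = 168 / (2*(1+0.29)) = 65.1163 GPa = 6.51163e+10 Pa
Step 2: E_line = G*b^2/2
b = 0.386 nm = 3.86e-10 m
E_line = 0.5 * 6.51163e+10 * (3.86e-10)^2 = 4.851e-09 J/m


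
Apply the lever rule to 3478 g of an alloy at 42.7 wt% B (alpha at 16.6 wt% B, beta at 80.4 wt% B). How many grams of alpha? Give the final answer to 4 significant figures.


f_alpha = (C_beta - C0) / (C_beta - C_alpha)
f_alpha = (80.4 - 42.7) / (80.4 - 16.6) = 0.590909
m_alpha = f_alpha * m_total = 0.590909 * 3478 = 2055 g


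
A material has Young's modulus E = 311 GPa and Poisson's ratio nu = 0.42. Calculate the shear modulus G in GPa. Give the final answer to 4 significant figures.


G = E / (2*(1+nu))
G = 311 / (2*(1+0.42))
G = 109.5 GPa


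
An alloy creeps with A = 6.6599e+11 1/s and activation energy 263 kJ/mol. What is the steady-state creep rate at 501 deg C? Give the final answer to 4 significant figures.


rate = A * exp(-Q / (R*T))
T = 501 + 273.15 = 774.15 K
rate = 6.6599e+11 * exp(-263e3 / (8.314 * 774.15))
rate = 1.195e-06 1/s


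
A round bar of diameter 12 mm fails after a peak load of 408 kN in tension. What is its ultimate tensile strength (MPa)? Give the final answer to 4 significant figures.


A0 = pi*(d/2)^2 = pi*(12/2)^2 = 113.097 mm^2
UTS = F_max / A0 = 408*1000 / 113.097
UTS = 3608 MPa


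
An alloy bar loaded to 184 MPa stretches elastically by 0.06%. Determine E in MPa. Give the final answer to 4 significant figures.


E = sigma / epsilon
epsilon = 0.06% = 6e-04
E = 184 / 6e-04
E = 306700 MPa


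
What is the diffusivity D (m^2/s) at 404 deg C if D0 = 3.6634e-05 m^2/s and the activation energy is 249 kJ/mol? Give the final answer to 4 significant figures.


D = D0 * exp(-Qd / (R*T))
T = 677.15 K
D = 3.6634e-05 * exp(-249e3 / (8.314 * 677.15))
D = 2.268e-24 m^2/s


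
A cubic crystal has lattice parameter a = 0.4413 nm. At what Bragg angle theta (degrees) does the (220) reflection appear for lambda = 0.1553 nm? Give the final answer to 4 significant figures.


d = a / sqrt(h^2+k^2+l^2)
d = 0.4413 / sqrt(8) = 0.156023 nm
lambda = 2*d*sin(theta)  =>  sin(theta) = lambda / (2*d)
sin(theta) = 0.1553 / (2 * 0.156023) = 0.497683
theta = 29.85 deg


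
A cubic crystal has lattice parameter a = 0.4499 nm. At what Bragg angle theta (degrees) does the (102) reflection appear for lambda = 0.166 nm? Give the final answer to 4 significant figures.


d = a / sqrt(h^2+k^2+l^2)
d = 0.4499 / sqrt(5) = 0.201201 nm
lambda = 2*d*sin(theta)  =>  sin(theta) = lambda / (2*d)
sin(theta) = 0.166 / (2 * 0.201201) = 0.412522
theta = 24.36 deg


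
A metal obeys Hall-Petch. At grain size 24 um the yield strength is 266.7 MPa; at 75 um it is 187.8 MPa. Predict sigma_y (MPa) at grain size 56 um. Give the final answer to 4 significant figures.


sigma_y = sigma0 + k / sqrt(d)
1/sqrt(d1) = 1/sqrt(2.4e-05) = 204.124;  1/sqrt(d2) = 115.47
k = (sigma1 - sigma2) / (1/sqrt(d1) - 1/sqrt(d2)) = (266.7 - 187.8) / (204.124 - 115.47) = 0.889976 MPa*m^0.5
sigma0 = sigma1 - k/sqrt(d1) = 266.7 - 0.889976*204.124 = 85.0344 MPa
sigma_y(d3) = 85.0344 + 0.889976 / sqrt(5.6e-05) = 204 MPa


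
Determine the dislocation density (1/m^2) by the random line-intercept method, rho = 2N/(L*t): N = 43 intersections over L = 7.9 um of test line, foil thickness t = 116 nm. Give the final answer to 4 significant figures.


rho = 2N / (L * t)
L = 7.9 um = 7.9e-06 m, t = 116 nm = 1.16e-07 m
rho = 2 * 43 / (7.9e-06 * 1.16e-07)
rho = 9.385e+13 1/m^2


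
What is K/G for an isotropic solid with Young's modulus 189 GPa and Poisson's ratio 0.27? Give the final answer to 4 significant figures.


G = E / (2*(1+nu))
G = 189 / (2*(1+0.27)) = 74.4094 GPa
K = E / (3*(1-2*nu))
K = 189 / (3*(1-2*0.27)) = 136.957 GPa
K/G = 136.957 / 74.4094 = 1.841


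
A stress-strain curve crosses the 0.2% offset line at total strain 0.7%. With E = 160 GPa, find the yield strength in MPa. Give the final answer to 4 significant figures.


Offset strain = 0.002
Elastic strain at yield = total_strain - offset = 7e-03 - 0.002 = 5e-03
sigma_y = E * elastic_strain = 160000 * 5e-03
sigma_y = 800 MPa


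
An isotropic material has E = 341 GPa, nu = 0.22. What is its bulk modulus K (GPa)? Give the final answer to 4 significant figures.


K = E / (3*(1-2*nu))
K = 341 / (3*(1-2*0.22))
K = 203 GPa


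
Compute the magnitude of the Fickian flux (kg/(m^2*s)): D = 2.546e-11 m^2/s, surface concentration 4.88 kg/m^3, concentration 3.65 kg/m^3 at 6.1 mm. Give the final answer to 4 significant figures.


J = -D * (dC/dx) = D * (C1 - C2) / dx
J = 2.546e-11 * (4.88 - 3.65) / 6.1e-03
J = 5.134e-09 kg/(m^2*s)


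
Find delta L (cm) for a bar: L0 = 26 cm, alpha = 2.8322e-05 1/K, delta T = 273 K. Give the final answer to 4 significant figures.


dL = L0 * alpha * dT
dL = 26 * 2.8322e-05 * 273
dL = 0.201 cm


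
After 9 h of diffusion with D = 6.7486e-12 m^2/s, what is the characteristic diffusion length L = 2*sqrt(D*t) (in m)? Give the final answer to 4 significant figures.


t = 9 hr = 32400 s
Diffusion length = 2*sqrt(D*t)
= 2*sqrt(6.7486e-12 * 32400)
= 9.352e-04 m


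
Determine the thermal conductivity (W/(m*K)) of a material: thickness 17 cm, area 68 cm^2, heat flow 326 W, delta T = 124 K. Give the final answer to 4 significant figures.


k = Q*L / (A*dT)
L = 0.17 m, A = 6.8e-03 m^2
k = 326 * 0.17 / (6.8e-03 * 124)
k = 65.73 W/(m*K)


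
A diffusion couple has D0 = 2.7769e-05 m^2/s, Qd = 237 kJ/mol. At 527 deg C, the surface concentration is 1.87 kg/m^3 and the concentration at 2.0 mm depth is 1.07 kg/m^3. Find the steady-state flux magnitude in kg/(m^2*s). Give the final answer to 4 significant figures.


Step 1: D = D0 * exp(-Qd/(R*T))
T = 527 + 273.15 = 800.15 K
D = 2.7769e-05 * exp(-237e3 / (8.314 * 800.15)) = 9.36247e-21 m^2/s
Step 2: J = D * (C1 - C2) / dx
J = 9.36247e-21 * (1.87 - 1.07) / 2e-03
J = 3.745e-18 kg/(m^2*s)


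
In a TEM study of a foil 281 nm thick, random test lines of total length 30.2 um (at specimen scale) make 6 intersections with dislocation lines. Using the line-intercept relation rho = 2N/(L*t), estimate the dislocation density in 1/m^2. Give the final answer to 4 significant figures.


rho = 2N / (L * t)
L = 30.2 um = 3.02e-05 m, t = 281 nm = 2.81e-07 m
rho = 2 * 6 / (3.02e-05 * 2.81e-07)
rho = 1.414e+12 1/m^2


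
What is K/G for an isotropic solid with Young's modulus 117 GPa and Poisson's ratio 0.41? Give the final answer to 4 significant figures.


G = E / (2*(1+nu))
G = 117 / (2*(1+0.41)) = 41.4894 GPa
K = E / (3*(1-2*nu))
K = 117 / (3*(1-2*0.41)) = 216.667 GPa
K/G = 216.667 / 41.4894 = 5.222


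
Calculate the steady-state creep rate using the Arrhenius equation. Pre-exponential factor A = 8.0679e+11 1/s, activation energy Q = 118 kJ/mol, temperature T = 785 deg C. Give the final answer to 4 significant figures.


rate = A * exp(-Q / (R*T))
T = 785 + 273.15 = 1058.15 K
rate = 8.0679e+11 * exp(-118e3 / (8.314 * 1058.15))
rate = 1.207e+06 1/s


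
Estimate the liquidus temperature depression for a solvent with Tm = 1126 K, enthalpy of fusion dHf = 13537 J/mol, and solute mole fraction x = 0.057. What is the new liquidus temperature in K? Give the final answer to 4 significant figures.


dT = R*Tm^2*x / dHf
dT = 8.314 * 1126^2 * 0.057 / 13537
dT = 44.3853 K
T_new = 1126 - 44.3853 = 1082 K


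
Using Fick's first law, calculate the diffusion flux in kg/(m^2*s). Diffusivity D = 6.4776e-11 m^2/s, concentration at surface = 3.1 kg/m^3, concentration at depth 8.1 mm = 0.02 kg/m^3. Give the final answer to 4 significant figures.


J = -D * (dC/dx) = D * (C1 - C2) / dx
J = 6.4776e-11 * (3.1 - 0.02) / 8.1e-03
J = 2.463e-08 kg/(m^2*s)


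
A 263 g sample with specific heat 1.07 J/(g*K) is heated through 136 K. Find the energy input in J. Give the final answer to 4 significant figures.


Q = m * cp * dT
Q = 263 * 1.07 * 136
Q = 38270 J


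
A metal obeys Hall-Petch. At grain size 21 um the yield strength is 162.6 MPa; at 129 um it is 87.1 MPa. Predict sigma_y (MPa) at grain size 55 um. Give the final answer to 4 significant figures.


sigma_y = sigma0 + k / sqrt(d)
1/sqrt(d1) = 1/sqrt(2.1e-05) = 218.218;  1/sqrt(d2) = 88.0451
k = (sigma1 - sigma2) / (1/sqrt(d1) - 1/sqrt(d2)) = (162.6 - 87.1) / (218.218 - 88.0451) = 0.579998 MPa*m^0.5
sigma0 = sigma1 - k/sqrt(d1) = 162.6 - 0.579998*218.218 = 36.034 MPa
sigma_y(d3) = 36.034 + 0.579998 / sqrt(5.5e-05) = 114.2 MPa


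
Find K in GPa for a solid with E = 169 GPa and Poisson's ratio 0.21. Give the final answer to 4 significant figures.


K = E / (3*(1-2*nu))
K = 169 / (3*(1-2*0.21))
K = 97.13 GPa


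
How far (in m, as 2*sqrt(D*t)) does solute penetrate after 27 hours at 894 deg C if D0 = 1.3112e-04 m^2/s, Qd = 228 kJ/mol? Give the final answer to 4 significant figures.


Step 1: D = D0 * exp(-Qd/(R*T))
T = 1167.15 K
D = 1.3112e-04 * exp(-228e3 / (8.314 * 1167.15)) = 8.19194e-15 m^2/s
Step 2: L = 2*sqrt(D*t)
t = 27 h = 97200 s
L = 2*sqrt(8.19194e-15 * 97200) = 5.644e-05 m


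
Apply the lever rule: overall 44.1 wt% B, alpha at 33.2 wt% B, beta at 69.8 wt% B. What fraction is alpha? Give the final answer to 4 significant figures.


f_alpha = (C_beta - C0) / (C_beta - C_alpha)
f_alpha = (69.8 - 44.1) / (69.8 - 33.2)
f_alpha = 0.7022


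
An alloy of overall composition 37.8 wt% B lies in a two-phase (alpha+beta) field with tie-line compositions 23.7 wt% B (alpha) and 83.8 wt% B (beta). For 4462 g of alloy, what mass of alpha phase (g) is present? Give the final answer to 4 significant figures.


f_alpha = (C_beta - C0) / (C_beta - C_alpha)
f_alpha = (83.8 - 37.8) / (83.8 - 23.7) = 0.765391
m_alpha = f_alpha * m_total = 0.765391 * 4462 = 3415 g


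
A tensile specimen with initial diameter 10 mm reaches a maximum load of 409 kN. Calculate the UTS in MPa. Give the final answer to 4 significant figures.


A0 = pi*(d/2)^2 = pi*(10/2)^2 = 78.5398 mm^2
UTS = F_max / A0 = 409*1000 / 78.5398
UTS = 5208 MPa


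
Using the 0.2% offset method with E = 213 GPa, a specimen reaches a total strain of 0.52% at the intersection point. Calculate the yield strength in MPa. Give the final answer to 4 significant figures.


Offset strain = 0.002
Elastic strain at yield = total_strain - offset = 5.2e-03 - 0.002 = 3.2e-03
sigma_y = E * elastic_strain = 213000 * 3.2e-03
sigma_y = 681.6 MPa


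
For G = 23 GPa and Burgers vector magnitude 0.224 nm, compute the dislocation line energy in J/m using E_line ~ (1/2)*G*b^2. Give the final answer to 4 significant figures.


E = G*b^2/2
b = 0.224 nm = 2.24e-10 m
G = 23 GPa = 2.3e+10 Pa
E = 0.5 * 2.3e+10 * (2.24e-10)^2
E = 5.77e-10 J/m


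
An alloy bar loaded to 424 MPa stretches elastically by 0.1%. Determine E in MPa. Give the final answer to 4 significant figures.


E = sigma / epsilon
epsilon = 0.1% = 1e-03
E = 424 / 1e-03
E = 424000 MPa


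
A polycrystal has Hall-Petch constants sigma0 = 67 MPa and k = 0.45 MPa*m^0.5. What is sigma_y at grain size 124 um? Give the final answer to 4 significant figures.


sigma_y = sigma0 + k / sqrt(d)
d = 124 um = 1.24e-04 m
sigma_y = 67 + 0.45 / sqrt(1.24e-04)
sigma_y = 107.4 MPa


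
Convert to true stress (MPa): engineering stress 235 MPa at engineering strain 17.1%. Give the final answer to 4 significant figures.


sigma_true = sigma_eng * (1 + epsilon_eng)
sigma_true = 235 * (1 + 0.171)
sigma_true = 275.2 MPa


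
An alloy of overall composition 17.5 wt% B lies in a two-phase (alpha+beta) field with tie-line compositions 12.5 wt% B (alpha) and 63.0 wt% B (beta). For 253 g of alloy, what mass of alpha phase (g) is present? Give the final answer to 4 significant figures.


f_alpha = (C_beta - C0) / (C_beta - C_alpha)
f_alpha = (63.0 - 17.5) / (63.0 - 12.5) = 0.90099
m_alpha = f_alpha * m_total = 0.90099 * 253 = 228 g


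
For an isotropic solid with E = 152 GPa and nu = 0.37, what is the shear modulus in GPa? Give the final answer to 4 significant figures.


G = E / (2*(1+nu))
G = 152 / (2*(1+0.37))
G = 55.47 GPa


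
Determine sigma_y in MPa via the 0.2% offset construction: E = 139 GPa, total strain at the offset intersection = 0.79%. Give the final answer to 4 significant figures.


Offset strain = 0.002
Elastic strain at yield = total_strain - offset = 7.9e-03 - 0.002 = 5.9e-03
sigma_y = E * elastic_strain = 139000 * 5.9e-03
sigma_y = 820.1 MPa


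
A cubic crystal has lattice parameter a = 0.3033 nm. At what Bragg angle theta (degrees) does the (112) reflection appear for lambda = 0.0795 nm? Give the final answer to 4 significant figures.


d = a / sqrt(h^2+k^2+l^2)
d = 0.3033 / sqrt(6) = 0.123822 nm
lambda = 2*d*sin(theta)  =>  sin(theta) = lambda / (2*d)
sin(theta) = 0.0795 / (2 * 0.123822) = 0.321026
theta = 18.72 deg


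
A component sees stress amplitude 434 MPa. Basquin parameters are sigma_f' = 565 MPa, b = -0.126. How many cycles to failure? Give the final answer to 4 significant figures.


sigma_a = sigma_f' * (2*Nf)^b
2*Nf = (sigma_a / sigma_f')^(1/b)
2*Nf = (434 / 565)^(1/-0.126)
2*Nf = 8.11327
Nf = 4.057 cycles


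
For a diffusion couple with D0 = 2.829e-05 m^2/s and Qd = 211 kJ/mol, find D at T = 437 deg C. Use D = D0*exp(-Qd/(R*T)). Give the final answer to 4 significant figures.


D = D0 * exp(-Qd / (R*T))
T = 710.15 K
D = 2.829e-05 * exp(-211e3 / (8.314 * 710.15))
D = 8.533e-21 m^2/s


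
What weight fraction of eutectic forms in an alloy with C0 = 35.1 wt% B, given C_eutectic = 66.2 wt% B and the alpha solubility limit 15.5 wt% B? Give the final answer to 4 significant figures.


f_primary = (C_e - C0) / (C_e - C_alpha_max)
f_primary = (66.2 - 35.1) / (66.2 - 15.5)
f_primary = 0.613412
f_eutectic = 1 - 0.613412 = 0.3866


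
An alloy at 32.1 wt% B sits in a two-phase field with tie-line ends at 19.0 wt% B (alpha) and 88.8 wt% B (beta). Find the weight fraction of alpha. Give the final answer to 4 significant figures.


f_alpha = (C_beta - C0) / (C_beta - C_alpha)
f_alpha = (88.8 - 32.1) / (88.8 - 19.0)
f_alpha = 0.8123


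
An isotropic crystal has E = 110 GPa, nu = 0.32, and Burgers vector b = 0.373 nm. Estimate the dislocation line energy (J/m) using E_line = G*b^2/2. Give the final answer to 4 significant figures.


Step 1: G = E / (2*(1+nu))
G = 110 / (2*(1+0.32)) = 41.6667 GPa = 4.16667e+10 Pa
Step 2: E_line = G*b^2/2
b = 0.373 nm = 3.73e-10 m
E_line = 0.5 * 4.16667e+10 * (3.73e-10)^2 = 2.899e-09 J/m


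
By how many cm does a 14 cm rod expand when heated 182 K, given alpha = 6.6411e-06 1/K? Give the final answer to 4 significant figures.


dL = L0 * alpha * dT
dL = 14 * 6.6411e-06 * 182
dL = 0.01692 cm


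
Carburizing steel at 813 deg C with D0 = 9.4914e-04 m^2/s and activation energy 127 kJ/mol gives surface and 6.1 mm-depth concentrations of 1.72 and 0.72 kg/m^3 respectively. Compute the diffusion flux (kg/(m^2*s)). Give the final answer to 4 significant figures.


Step 1: D = D0 * exp(-Qd/(R*T))
T = 813 + 273.15 = 1086.15 K
D = 9.4914e-04 * exp(-127e3 / (8.314 * 1086.15)) = 7.40427e-10 m^2/s
Step 2: J = D * (C1 - C2) / dx
J = 7.40427e-10 * (1.72 - 0.72) / 6.1e-03
J = 1.214e-07 kg/(m^2*s)


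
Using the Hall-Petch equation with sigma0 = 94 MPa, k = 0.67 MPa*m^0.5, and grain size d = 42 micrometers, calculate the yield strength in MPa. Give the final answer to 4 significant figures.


sigma_y = sigma0 + k / sqrt(d)
d = 42 um = 4.2e-05 m
sigma_y = 94 + 0.67 / sqrt(4.2e-05)
sigma_y = 197.4 MPa


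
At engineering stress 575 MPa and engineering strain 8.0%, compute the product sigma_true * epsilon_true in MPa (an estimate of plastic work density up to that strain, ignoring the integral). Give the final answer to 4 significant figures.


sigma_true = sigma_eng * (1 + epsilon_eng)
sigma_true = 575 * (1 + 0.08) = 621 MPa
epsilon_true = ln(1 + epsilon_eng)
epsilon_true = ln(1 + 0.08) = 0.076961
sigma_true * epsilon_true = 621 * 0.076961 = 47.79 MPa


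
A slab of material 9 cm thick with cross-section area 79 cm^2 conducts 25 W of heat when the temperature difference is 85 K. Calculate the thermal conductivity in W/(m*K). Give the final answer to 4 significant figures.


k = Q*L / (A*dT)
L = 0.09 m, A = 7.9e-03 m^2
k = 25 * 0.09 / (7.9e-03 * 85)
k = 3.351 W/(m*K)


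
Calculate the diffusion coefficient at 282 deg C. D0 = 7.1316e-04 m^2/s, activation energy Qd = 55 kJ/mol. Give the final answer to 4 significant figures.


D = D0 * exp(-Qd / (R*T))
T = 555.15 K
D = 7.1316e-04 * exp(-55e3 / (8.314 * 555.15))
D = 4.764e-09 m^2/s


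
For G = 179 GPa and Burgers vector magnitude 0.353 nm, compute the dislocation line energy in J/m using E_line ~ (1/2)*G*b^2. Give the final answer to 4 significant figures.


E = G*b^2/2
b = 0.353 nm = 3.53e-10 m
G = 179 GPa = 1.79e+11 Pa
E = 0.5 * 1.79e+11 * (3.53e-10)^2
E = 1.115e-08 J/m


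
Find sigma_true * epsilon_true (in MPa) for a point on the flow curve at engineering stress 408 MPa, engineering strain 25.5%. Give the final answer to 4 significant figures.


sigma_true = sigma_eng * (1 + epsilon_eng)
sigma_true = 408 * (1 + 0.255) = 512.04 MPa
epsilon_true = ln(1 + epsilon_eng)
epsilon_true = ln(1 + 0.255) = 0.227136
sigma_true * epsilon_true = 512.04 * 0.227136 = 116.3 MPa


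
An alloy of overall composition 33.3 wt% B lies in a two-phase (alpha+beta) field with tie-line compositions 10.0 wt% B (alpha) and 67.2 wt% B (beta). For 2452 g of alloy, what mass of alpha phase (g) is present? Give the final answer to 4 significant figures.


f_alpha = (C_beta - C0) / (C_beta - C_alpha)
f_alpha = (67.2 - 33.3) / (67.2 - 10.0) = 0.592657
m_alpha = f_alpha * m_total = 0.592657 * 2452 = 1453 g


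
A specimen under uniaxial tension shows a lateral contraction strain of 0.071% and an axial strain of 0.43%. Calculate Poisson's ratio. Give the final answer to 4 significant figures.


nu = -epsilon_lat / epsilon_axial
Lateral strain is contraction (negative), so using magnitudes:
nu = 0.071 / 0.43
nu = 0.1651


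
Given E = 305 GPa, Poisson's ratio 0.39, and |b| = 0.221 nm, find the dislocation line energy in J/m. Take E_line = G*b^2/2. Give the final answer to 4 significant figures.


Step 1: G = E / (2*(1+nu))
G = 305 / (2*(1+0.39)) = 109.712 GPa = 1.09712e+11 Pa
Step 2: E_line = G*b^2/2
b = 0.221 nm = 2.21e-10 m
E_line = 0.5 * 1.09712e+11 * (2.21e-10)^2 = 2.679e-09 J/m


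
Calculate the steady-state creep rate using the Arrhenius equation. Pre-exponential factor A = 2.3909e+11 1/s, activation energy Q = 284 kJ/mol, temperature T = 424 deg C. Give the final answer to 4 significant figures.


rate = A * exp(-Q / (R*T))
T = 424 + 273.15 = 697.15 K
rate = 2.3909e+11 * exp(-284e3 / (8.314 * 697.15))
rate = 1.256e-10 1/s


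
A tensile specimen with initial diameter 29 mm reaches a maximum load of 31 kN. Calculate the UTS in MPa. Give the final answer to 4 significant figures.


A0 = pi*(d/2)^2 = pi*(29/2)^2 = 660.52 mm^2
UTS = F_max / A0 = 31*1000 / 660.52
UTS = 46.93 MPa


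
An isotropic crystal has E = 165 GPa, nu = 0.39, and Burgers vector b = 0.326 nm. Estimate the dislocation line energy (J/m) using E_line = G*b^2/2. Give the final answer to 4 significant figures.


Step 1: G = E / (2*(1+nu))
G = 165 / (2*(1+0.39)) = 59.3525 GPa = 5.93525e+10 Pa
Step 2: E_line = G*b^2/2
b = 0.326 nm = 3.26e-10 m
E_line = 0.5 * 5.93525e+10 * (3.26e-10)^2 = 3.154e-09 J/m


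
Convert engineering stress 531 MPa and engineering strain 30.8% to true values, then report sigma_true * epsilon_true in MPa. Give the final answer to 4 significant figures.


sigma_true = sigma_eng * (1 + epsilon_eng)
sigma_true = 531 * (1 + 0.308) = 694.548 MPa
epsilon_true = ln(1 + epsilon_eng)
epsilon_true = ln(1 + 0.308) = 0.268499
sigma_true * epsilon_true = 694.548 * 0.268499 = 186.5 MPa


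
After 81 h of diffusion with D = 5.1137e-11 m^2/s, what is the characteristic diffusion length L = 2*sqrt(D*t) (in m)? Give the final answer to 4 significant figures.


t = 81 hr = 291600 s
Diffusion length = 2*sqrt(D*t)
= 2*sqrt(5.1137e-11 * 291600)
= 7.723e-03 m


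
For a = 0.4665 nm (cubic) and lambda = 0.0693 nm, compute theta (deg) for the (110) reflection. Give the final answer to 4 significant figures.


d = a / sqrt(h^2+k^2+l^2)
d = 0.4665 / sqrt(2) = 0.329865 nm
lambda = 2*d*sin(theta)  =>  sin(theta) = lambda / (2*d)
sin(theta) = 0.0693 / (2 * 0.329865) = 0.105043
theta = 6.03 deg


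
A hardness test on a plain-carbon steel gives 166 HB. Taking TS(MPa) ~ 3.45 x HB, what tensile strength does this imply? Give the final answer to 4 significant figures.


TS (MPa) = 3.45 * HB
TS = 3.45 * 166
TS = 572.7 MPa


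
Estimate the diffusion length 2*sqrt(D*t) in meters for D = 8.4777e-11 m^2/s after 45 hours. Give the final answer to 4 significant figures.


t = 45 hr = 162000 s
Diffusion length = 2*sqrt(D*t)
= 2*sqrt(8.4777e-11 * 162000)
= 7.412e-03 m


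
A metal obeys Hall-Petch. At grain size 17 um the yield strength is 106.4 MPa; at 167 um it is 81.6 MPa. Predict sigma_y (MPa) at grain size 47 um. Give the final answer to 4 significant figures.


sigma_y = sigma0 + k / sqrt(d)
1/sqrt(d1) = 1/sqrt(1.7e-05) = 242.536;  1/sqrt(d2) = 77.3823
k = (sigma1 - sigma2) / (1/sqrt(d1) - 1/sqrt(d2)) = (106.4 - 81.6) / (242.536 - 77.3823) = 0.150164 MPa*m^0.5
sigma0 = sigma1 - k/sqrt(d1) = 106.4 - 0.150164*242.536 = 69.98 MPa
sigma_y(d3) = 69.98 + 0.150164 / sqrt(4.7e-05) = 91.88 MPa


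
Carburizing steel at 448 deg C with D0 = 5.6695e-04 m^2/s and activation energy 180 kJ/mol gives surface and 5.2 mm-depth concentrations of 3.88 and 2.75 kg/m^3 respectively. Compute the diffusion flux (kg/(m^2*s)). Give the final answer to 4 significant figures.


Step 1: D = D0 * exp(-Qd/(R*T))
T = 448 + 273.15 = 721.15 K
D = 5.6695e-04 * exp(-180e3 / (8.314 * 721.15)) = 5.19085e-17 m^2/s
Step 2: J = D * (C1 - C2) / dx
J = 5.19085e-17 * (3.88 - 2.75) / 5.2e-03
J = 1.128e-14 kg/(m^2*s)


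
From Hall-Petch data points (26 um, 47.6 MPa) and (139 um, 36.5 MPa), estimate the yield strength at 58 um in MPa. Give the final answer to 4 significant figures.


sigma_y = sigma0 + k / sqrt(d)
1/sqrt(d1) = 1/sqrt(2.6e-05) = 196.116;  1/sqrt(d2) = 84.8189
k = (sigma1 - sigma2) / (1/sqrt(d1) - 1/sqrt(d2)) = (47.6 - 36.5) / (196.116 - 84.8189) = 0.0997329 MPa*m^0.5
sigma0 = sigma1 - k/sqrt(d1) = 47.6 - 0.0997329*196.116 = 28.0408 MPa
sigma_y(d3) = 28.0408 + 0.0997329 / sqrt(5.8e-05) = 41.14 MPa


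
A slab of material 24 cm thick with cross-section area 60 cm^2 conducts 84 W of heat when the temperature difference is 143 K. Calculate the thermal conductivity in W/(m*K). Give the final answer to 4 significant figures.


k = Q*L / (A*dT)
L = 0.24 m, A = 6e-03 m^2
k = 84 * 0.24 / (6e-03 * 143)
k = 23.5 W/(m*K)


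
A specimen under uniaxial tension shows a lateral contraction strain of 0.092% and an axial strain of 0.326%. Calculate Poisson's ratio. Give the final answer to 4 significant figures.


nu = -epsilon_lat / epsilon_axial
Lateral strain is contraction (negative), so using magnitudes:
nu = 0.092 / 0.326
nu = 0.2822


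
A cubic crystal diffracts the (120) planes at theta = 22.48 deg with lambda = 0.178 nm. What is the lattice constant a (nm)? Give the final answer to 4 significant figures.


d = lambda / (2*sin(theta))
d = 0.178 / (2*sin(22.48 deg))
d = 0.232764 nm
a = d * sqrt(h^2+k^2+l^2) = 0.232764 * sqrt(5)
a = 0.5205 nm


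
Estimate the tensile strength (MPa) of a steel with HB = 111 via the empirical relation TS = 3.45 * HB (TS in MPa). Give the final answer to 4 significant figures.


TS (MPa) = 3.45 * HB
TS = 3.45 * 111
TS = 383 MPa


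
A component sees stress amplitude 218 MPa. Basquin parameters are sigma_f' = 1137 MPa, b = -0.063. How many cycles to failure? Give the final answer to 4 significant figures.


sigma_a = sigma_f' * (2*Nf)^b
2*Nf = (sigma_a / sigma_f')^(1/b)
2*Nf = (218 / 1137)^(1/-0.063)
2*Nf = 2.43096e+11
Nf = 1.215e+11 cycles


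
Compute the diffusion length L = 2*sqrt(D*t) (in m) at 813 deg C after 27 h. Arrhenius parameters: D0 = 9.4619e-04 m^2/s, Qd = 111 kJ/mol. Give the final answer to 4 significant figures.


Step 1: D = D0 * exp(-Qd/(R*T))
T = 1086.15 K
D = 9.4619e-04 * exp(-111e3 / (8.314 * 1086.15)) = 4.34133e-09 m^2/s
Step 2: L = 2*sqrt(D*t)
t = 27 h = 97200 s
L = 2*sqrt(4.34133e-09 * 97200) = 0.04108 m


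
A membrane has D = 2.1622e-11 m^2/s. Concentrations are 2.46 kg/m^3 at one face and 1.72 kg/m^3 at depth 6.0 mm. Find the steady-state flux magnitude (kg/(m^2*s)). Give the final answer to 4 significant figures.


J = -D * (dC/dx) = D * (C1 - C2) / dx
J = 2.1622e-11 * (2.46 - 1.72) / 6e-03
J = 2.667e-09 kg/(m^2*s)


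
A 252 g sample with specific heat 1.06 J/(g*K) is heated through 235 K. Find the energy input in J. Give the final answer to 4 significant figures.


Q = m * cp * dT
Q = 252 * 1.06 * 235
Q = 62770 J


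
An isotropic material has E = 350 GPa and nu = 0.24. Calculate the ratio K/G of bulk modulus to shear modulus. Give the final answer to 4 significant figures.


G = E / (2*(1+nu))
G = 350 / (2*(1+0.24)) = 141.129 GPa
K = E / (3*(1-2*nu))
K = 350 / (3*(1-2*0.24)) = 224.359 GPa
K/G = 224.359 / 141.129 = 1.59


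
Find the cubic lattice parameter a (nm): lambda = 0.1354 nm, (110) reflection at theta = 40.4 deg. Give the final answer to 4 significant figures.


d = lambda / (2*sin(theta))
d = 0.1354 / (2*sin(40.4 deg))
d = 0.104456 nm
a = d * sqrt(h^2+k^2+l^2) = 0.104456 * sqrt(2)
a = 0.1477 nm


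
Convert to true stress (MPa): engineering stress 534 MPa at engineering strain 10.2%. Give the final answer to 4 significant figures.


sigma_true = sigma_eng * (1 + epsilon_eng)
sigma_true = 534 * (1 + 0.102)
sigma_true = 588.5 MPa


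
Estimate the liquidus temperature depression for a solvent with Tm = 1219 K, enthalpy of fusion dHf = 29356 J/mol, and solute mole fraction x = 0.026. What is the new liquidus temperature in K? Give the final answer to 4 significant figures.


dT = R*Tm^2*x / dHf
dT = 8.314 * 1219^2 * 0.026 / 29356
dT = 10.9419 K
T_new = 1219 - 10.9419 = 1208 K


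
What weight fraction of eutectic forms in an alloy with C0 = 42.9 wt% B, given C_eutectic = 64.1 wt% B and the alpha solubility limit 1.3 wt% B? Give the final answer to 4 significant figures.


f_primary = (C_e - C0) / (C_e - C_alpha_max)
f_primary = (64.1 - 42.9) / (64.1 - 1.3)
f_primary = 0.33758
f_eutectic = 1 - 0.33758 = 0.6624


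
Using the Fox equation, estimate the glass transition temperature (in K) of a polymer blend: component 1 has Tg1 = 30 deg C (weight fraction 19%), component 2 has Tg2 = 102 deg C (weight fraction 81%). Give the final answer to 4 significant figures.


1/Tg = w1/Tg1 + w2/Tg2 (in Kelvin)
Tg1 = 303.15 K, Tg2 = 375.15 K
1/Tg = 0.19/303.15 + 0.81/375.15
Tg = 359 K


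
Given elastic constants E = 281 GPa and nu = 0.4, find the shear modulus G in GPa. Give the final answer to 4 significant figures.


G = E / (2*(1+nu))
G = 281 / (2*(1+0.4))
G = 100.4 GPa


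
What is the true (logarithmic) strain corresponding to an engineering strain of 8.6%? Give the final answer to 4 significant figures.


epsilon_true = ln(1 + epsilon_eng)
epsilon_true = ln(1 + 0.086)
epsilon_true = 0.0825


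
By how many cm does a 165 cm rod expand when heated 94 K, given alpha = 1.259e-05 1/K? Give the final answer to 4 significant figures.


dL = L0 * alpha * dT
dL = 165 * 1.259e-05 * 94
dL = 0.1953 cm


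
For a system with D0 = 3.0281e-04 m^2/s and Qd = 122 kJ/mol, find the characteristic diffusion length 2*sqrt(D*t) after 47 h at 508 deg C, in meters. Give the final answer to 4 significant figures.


Step 1: D = D0 * exp(-Qd/(R*T))
T = 781.15 K
D = 3.0281e-04 * exp(-122e3 / (8.314 * 781.15)) = 2.10315e-12 m^2/s
Step 2: L = 2*sqrt(D*t)
t = 47 h = 169200 s
L = 2*sqrt(2.10315e-12 * 169200) = 1.193e-03 m


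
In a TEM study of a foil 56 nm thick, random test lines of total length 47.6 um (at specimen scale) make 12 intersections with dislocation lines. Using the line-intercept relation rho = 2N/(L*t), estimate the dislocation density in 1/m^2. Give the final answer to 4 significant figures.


rho = 2N / (L * t)
L = 47.6 um = 4.76e-05 m, t = 56 nm = 5.6e-08 m
rho = 2 * 12 / (4.76e-05 * 5.6e-08)
rho = 9.004e+12 1/m^2


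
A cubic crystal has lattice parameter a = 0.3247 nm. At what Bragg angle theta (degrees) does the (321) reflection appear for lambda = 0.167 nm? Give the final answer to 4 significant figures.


d = a / sqrt(h^2+k^2+l^2)
d = 0.3247 / sqrt(14) = 0.0867797 nm
lambda = 2*d*sin(theta)  =>  sin(theta) = lambda / (2*d)
sin(theta) = 0.167 / (2 * 0.0867797) = 0.962206
theta = 74.2 deg


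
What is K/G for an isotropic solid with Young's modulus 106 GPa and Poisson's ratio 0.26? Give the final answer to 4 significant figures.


G = E / (2*(1+nu))
G = 106 / (2*(1+0.26)) = 42.0635 GPa
K = E / (3*(1-2*nu))
K = 106 / (3*(1-2*0.26)) = 73.6111 GPa
K/G = 73.6111 / 42.0635 = 1.75


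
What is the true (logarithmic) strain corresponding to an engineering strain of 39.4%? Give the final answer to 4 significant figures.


epsilon_true = ln(1 + epsilon_eng)
epsilon_true = ln(1 + 0.394)
epsilon_true = 0.3322
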